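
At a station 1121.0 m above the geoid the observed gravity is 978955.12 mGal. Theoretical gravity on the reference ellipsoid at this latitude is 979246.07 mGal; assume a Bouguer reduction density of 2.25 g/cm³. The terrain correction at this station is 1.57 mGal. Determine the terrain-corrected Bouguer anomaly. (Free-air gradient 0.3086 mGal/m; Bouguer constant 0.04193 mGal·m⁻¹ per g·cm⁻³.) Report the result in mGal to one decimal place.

-49.2

Free-air correction = 0.3086 × 1121.0 = 345.94 mGal
Free-air anomaly = 978955.12 − 979246.07 + (345.94) = 54.99 mGal
Bouguer slab correction = 0.04193 × 2.25 × 1121.0 = 105.76 mGal
Simple Bouguer anomaly = 54.99 − (105.76) = -50.77 mGal
Complete Bouguer anomaly = -50.77 + 1.57 = -49.20 mGal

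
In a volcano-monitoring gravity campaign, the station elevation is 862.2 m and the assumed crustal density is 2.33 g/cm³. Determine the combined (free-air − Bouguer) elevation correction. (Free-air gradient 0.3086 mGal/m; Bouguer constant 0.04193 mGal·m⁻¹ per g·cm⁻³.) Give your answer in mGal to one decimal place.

181.8

Combined gradient = 0.3086 − 0.04193 × 2.33 = 0.2109031 mGal/m
Combined elevation correction = 0.2109031 × 862.2 = 181.8 mGal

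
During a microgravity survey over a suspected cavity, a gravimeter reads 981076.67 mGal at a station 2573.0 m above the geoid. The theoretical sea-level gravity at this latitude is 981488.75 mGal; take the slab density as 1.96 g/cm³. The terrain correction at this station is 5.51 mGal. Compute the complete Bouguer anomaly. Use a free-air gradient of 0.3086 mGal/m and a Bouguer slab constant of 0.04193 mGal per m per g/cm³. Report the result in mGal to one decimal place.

176.0

Free-air correction = 0.3086 × 2573.0 = 794.03 mGal
Free-air anomaly = 981076.67 − 981488.75 + (794.03) = 381.95 mGal
Bouguer slab correction = 0.04193 × 1.96 × 2573.0 = 211.46 mGal
Simple Bouguer anomaly = 381.95 − (211.46) = 170.49 mGal
Complete Bouguer anomaly = 170.49 + 5.51 = 176.00 mGal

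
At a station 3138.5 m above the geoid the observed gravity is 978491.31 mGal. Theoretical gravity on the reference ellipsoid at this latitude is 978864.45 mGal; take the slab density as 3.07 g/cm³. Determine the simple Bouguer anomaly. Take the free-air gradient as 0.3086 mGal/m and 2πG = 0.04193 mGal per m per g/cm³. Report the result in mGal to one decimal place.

Free-air correction = 0.3086 × 3138.5 = 968.54 mGal
Free-air anomaly = 978491.31 − 978864.45 + (968.54) = 595.40 mGal
Bouguer slab correction = 0.04193 × 3.07 × 3138.5 = 404.00 mGal
Simple Bouguer anomaly = 595.40 − (404.00) = 191.40 mGal

191.4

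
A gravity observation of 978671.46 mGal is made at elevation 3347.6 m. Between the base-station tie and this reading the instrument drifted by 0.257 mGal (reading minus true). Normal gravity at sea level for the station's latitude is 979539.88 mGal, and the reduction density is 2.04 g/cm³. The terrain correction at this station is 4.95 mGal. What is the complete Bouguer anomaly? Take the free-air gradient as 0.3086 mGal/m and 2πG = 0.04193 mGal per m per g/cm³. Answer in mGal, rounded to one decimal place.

-117.0

Drift-corrected reading = 978671.46 − (0.257) = 978671.203 mGal
Free-air correction = 0.3086 × 3347.6 = 1033.07 mGal
Free-air anomaly = 978671.203 − 979539.88 + (1033.07) = 164.393 mGal
Bouguer slab correction = 0.04193 × 2.04 × 3347.6 = 286.34 mGal
Simple Bouguer anomaly = 164.393 − (286.34) = -121.947 mGal
Complete Bouguer anomaly = -121.947 + 4.95 = -116.997 mGal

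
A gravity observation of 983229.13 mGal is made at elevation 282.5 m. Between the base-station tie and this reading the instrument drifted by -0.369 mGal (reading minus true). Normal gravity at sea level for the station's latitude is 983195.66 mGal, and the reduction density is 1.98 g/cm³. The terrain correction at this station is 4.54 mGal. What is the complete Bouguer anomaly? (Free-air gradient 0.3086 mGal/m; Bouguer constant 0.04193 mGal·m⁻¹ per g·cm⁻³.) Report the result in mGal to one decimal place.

102.1

Drift-corrected reading = 983229.13 − (-0.369) = 983229.499 mGal
Free-air correction = 0.3086 × 282.5 = 87.18 mGal
Free-air anomaly = 983229.499 − 983195.66 + (87.18) = 121.019 mGal
Bouguer slab correction = 0.04193 × 1.98 × 282.5 = 23.45 mGal
Simple Bouguer anomaly = 121.019 − (23.45) = 97.569 mGal
Complete Bouguer anomaly = 97.569 + 4.54 = 102.109 mGal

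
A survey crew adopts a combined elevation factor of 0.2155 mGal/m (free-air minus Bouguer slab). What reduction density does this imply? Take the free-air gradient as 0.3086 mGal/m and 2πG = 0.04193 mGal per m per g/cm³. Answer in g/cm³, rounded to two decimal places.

0.2155 = 0.3086 − 0.04193 × ρ
ρ = (0.3086 − 0.2155) / 0.04193 = 2.22 g/cm³

2.22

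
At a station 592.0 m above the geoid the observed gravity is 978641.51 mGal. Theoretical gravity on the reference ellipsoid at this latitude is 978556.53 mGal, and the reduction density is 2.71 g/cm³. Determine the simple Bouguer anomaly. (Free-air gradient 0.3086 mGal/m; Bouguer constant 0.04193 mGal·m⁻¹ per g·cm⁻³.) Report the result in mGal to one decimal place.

200.4

Free-air correction = 0.3086 × 592.0 = 182.69 mGal
Free-air anomaly = 978641.51 − 978556.53 + (182.69) = 267.67 mGal
Bouguer slab correction = 0.04193 × 2.71 × 592.0 = 67.27 mGal
Simple Bouguer anomaly = 267.67 − (67.27) = 200.40 mGal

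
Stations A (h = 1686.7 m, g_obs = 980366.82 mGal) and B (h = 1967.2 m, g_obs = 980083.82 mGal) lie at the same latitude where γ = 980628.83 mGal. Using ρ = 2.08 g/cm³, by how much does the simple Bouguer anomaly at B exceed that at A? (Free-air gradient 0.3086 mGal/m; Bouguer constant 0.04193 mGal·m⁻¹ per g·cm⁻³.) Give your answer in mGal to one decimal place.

-220.9

Δg_SB(A) = 980366.82 − 980628.83 + 0.3086×1686.7 − 0.04193×2.08×1686.7 = 111.40 mGal
Δg_SB(B) = 980083.82 − 980628.83 + 0.3086×1967.2 − 0.04193×2.08×1967.2 = -109.50 mGal
Difference = -109.50 − (111.40) = -220.90 mGal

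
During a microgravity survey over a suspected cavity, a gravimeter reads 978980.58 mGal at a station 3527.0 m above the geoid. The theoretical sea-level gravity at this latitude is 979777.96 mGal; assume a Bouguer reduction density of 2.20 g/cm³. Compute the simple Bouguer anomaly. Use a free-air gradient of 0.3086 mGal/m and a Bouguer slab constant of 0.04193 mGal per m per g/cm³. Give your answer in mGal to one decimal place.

Free-air correction = 0.3086 × 3527.0 = 1088.43 mGal
Free-air anomaly = 978980.58 − 979777.96 + (1088.43) = 291.05 mGal
Bouguer slab correction = 0.04193 × 2.20 × 3527.0 = 325.35 mGal
Simple Bouguer anomaly = 291.05 − (325.35) = -34.30 mGal

-34.3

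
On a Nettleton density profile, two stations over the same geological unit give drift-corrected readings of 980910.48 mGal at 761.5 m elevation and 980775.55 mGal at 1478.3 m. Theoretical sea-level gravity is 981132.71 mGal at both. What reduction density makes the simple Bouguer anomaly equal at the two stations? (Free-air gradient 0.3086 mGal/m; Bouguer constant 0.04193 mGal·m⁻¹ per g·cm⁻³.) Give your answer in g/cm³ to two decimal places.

2.87

Δg_obs = 980775.55 − 980910.48 = -134.93 mGal over Δh = 1478.3 − 761.5 = 716.8 m
Equal Bouguer anomalies ⇒ Δg_obs + (0.3086 − 0.04193ρ)·Δh = 0
0.3086 − 0.04193ρ = −Δg_obs/Δh = 0.18824
ρ = (0.3086 − 0.18824) / 0.04193 = 2.87 g/cm³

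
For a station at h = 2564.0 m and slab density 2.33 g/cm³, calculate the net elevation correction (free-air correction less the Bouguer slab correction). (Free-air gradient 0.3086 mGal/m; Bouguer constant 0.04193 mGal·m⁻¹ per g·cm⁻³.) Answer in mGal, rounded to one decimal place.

Combined gradient = 0.3086 − 0.04193 × 2.33 = 0.2109031 mGal/m
Combined elevation correction = 0.2109031 × 2564.0 = 540.8 mGal

540.8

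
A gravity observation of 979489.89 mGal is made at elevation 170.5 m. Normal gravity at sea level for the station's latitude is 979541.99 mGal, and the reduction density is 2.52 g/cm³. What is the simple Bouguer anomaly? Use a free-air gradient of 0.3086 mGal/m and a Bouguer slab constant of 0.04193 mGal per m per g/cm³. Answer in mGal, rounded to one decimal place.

-17.5

Free-air correction = 0.3086 × 170.5 = 52.62 mGal
Free-air anomaly = 979489.89 − 979541.99 + (52.62) = 0.52 mGal
Bouguer slab correction = 0.04193 × 2.52 × 170.5 = 18.02 mGal
Simple Bouguer anomaly = 0.52 − (18.02) = -17.50 mGal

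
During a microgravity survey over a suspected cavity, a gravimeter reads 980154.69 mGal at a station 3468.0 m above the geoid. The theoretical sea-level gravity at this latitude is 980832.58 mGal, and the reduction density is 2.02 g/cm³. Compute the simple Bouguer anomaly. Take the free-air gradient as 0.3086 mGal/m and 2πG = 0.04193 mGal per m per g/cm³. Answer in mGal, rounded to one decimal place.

98.6

Free-air correction = 0.3086 × 3468.0 = 1070.22 mGal
Free-air anomaly = 980154.69 − 980832.58 + (1070.22) = 392.33 mGal
Bouguer slab correction = 0.04193 × 2.02 × 3468.0 = 293.73 mGal
Simple Bouguer anomaly = 392.33 − (293.73) = 98.60 mGal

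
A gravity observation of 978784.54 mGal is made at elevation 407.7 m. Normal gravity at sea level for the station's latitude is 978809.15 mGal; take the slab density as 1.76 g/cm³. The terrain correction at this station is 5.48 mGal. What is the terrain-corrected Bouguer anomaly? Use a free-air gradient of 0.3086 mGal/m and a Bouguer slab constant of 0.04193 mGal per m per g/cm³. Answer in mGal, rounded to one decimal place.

Free-air correction = 0.3086 × 407.7 = 125.82 mGal
Free-air anomaly = 978784.54 − 978809.15 + (125.82) = 101.21 mGal
Bouguer slab correction = 0.04193 × 1.76 × 407.7 = 30.09 mGal
Simple Bouguer anomaly = 101.21 − (30.09) = 71.12 mGal
Complete Bouguer anomaly = 71.12 + 5.48 = 76.60 mGal

76.6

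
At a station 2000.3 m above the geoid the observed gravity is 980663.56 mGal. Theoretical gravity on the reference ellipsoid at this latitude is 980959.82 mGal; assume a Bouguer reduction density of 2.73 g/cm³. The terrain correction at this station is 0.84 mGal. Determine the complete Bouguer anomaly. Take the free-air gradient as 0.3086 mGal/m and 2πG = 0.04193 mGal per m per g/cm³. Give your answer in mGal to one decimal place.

92.9

Free-air correction = 0.3086 × 2000.3 = 617.29 mGal
Free-air anomaly = 980663.56 − 980959.82 + (617.29) = 321.03 mGal
Bouguer slab correction = 0.04193 × 2.73 × 2000.3 = 228.97 mGal
Simple Bouguer anomaly = 321.03 − (228.97) = 92.06 mGal
Complete Bouguer anomaly = 92.06 + 0.84 = 92.90 mGal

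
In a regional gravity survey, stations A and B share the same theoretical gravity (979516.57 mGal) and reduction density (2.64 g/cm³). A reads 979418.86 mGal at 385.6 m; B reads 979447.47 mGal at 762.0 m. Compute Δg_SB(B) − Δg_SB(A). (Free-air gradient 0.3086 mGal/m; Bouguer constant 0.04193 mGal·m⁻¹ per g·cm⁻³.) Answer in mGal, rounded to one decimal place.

Δg_SB(A) = 979418.86 − 979516.57 + 0.3086×385.6 − 0.04193×2.64×385.6 = -21.40 mGal
Δg_SB(B) = 979447.47 − 979516.57 + 0.3086×762.0 − 0.04193×2.64×762.0 = 81.70 mGal
Difference = 81.70 − (-21.40) = 103.10 mGal

103.1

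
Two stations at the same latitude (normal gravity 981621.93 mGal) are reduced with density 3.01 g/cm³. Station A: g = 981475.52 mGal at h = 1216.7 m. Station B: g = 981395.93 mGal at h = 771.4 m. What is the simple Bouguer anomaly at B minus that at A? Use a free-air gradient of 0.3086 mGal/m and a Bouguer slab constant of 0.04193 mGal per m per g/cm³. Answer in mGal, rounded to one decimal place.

Δg_SB(A) = 981475.52 − 981621.93 + 0.3086×1216.7 − 0.04193×3.01×1216.7 = 75.50 mGal
Δg_SB(B) = 981395.93 − 981621.93 + 0.3086×771.4 − 0.04193×3.01×771.4 = -85.30 mGal
Difference = -85.30 − (75.50) = -160.80 mGal

-160.8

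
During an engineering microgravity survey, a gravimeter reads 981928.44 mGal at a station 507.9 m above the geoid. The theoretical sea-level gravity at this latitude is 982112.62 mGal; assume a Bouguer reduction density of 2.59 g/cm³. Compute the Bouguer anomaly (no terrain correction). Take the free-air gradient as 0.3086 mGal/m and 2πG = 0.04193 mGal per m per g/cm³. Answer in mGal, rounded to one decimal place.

Free-air correction = 0.3086 × 507.9 = 156.74 mGal
Free-air anomaly = 981928.44 − 982112.62 + (156.74) = -27.44 mGal
Bouguer slab correction = 0.04193 × 2.59 × 507.9 = 55.16 mGal
Simple Bouguer anomaly = -27.44 − (55.16) = -82.60 mGal

-82.6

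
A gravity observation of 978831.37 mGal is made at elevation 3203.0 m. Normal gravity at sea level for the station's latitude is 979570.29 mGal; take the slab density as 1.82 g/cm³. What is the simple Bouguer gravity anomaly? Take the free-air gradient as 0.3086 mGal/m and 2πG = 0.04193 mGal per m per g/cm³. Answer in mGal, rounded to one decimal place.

5.1

Free-air correction = 0.3086 × 3203.0 = 988.45 mGal
Free-air anomaly = 978831.37 − 979570.29 + (988.45) = 249.53 mGal
Bouguer slab correction = 0.04193 × 1.82 × 3203.0 = 244.43 mGal
Simple Bouguer anomaly = 249.53 − (244.43) = 5.10 mGal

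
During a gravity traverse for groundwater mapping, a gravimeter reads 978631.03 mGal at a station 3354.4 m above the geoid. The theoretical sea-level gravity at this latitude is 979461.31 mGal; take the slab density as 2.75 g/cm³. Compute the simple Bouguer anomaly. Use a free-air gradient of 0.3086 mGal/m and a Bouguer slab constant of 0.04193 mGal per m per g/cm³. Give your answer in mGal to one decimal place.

Free-air correction = 0.3086 × 3354.4 = 1035.17 mGal
Free-air anomaly = 978631.03 − 979461.31 + (1035.17) = 204.89 mGal
Bouguer slab correction = 0.04193 × 2.75 × 3354.4 = 386.79 mGal
Simple Bouguer anomaly = 204.89 − (386.79) = -181.90 mGal

-181.9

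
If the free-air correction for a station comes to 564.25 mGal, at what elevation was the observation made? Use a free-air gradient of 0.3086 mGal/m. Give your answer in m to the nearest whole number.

h = 564.25 / 0.3086 = 1828.42 m

1828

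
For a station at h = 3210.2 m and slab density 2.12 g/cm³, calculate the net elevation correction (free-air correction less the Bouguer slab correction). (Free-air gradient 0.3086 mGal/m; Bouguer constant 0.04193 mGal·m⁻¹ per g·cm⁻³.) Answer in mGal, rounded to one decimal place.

705.3

Combined gradient = 0.3086 − 0.04193 × 2.12 = 0.2197084 mGal/m
Combined elevation correction = 0.2197084 × 3210.2 = 705.3 mGal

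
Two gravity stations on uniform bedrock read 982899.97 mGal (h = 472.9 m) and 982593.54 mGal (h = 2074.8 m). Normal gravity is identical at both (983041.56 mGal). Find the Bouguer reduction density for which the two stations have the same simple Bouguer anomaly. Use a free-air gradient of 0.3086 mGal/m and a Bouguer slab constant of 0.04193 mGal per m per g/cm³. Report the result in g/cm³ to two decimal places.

2.80

Δg_obs = 982593.54 − 982899.97 = -306.43 mGal over Δh = 2074.8 − 472.9 = 1601.9 m
Equal Bouguer anomalies ⇒ Δg_obs + (0.3086 − 0.04193ρ)·Δh = 0
0.3086 − 0.04193ρ = −Δg_obs/Δh = 0.19129
ρ = (0.3086 − 0.19129) / 0.04193 = 2.80 g/cm³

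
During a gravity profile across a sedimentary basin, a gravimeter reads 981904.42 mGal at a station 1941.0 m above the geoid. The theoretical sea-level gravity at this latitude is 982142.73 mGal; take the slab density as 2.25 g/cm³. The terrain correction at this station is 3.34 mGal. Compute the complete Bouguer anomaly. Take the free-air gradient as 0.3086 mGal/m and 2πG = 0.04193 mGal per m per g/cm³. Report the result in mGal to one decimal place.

180.9

Free-air correction = 0.3086 × 1941.0 = 598.99 mGal
Free-air anomaly = 981904.42 − 982142.73 + (598.99) = 360.68 mGal
Bouguer slab correction = 0.04193 × 2.25 × 1941.0 = 183.12 mGal
Simple Bouguer anomaly = 360.68 − (183.12) = 177.56 mGal
Complete Bouguer anomaly = 177.56 + 3.34 = 180.90 mGal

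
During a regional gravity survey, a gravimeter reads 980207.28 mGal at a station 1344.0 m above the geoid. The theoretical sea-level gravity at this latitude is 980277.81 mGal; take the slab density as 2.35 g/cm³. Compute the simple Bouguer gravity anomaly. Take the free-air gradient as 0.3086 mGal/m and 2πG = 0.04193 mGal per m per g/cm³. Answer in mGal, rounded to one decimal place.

Free-air correction = 0.3086 × 1344.0 = 414.76 mGal
Free-air anomaly = 980207.28 − 980277.81 + (414.76) = 344.23 mGal
Bouguer slab correction = 0.04193 × 2.35 × 1344.0 = 132.43 mGal
Simple Bouguer anomaly = 344.23 − (132.43) = 211.80 mGal

211.8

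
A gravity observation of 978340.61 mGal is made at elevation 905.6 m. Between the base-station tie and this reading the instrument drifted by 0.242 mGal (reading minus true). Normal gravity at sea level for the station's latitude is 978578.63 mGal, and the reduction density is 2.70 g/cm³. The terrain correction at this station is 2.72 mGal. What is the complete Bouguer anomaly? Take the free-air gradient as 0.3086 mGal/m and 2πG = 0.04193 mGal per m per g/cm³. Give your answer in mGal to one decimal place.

Drift-corrected reading = 978340.61 − (0.242) = 978340.368 mGal
Free-air correction = 0.3086 × 905.6 = 279.47 mGal
Free-air anomaly = 978340.368 − 978578.63 + (279.47) = 41.208 mGal
Bouguer slab correction = 0.04193 × 2.70 × 905.6 = 102.52 mGal
Simple Bouguer anomaly = 41.208 − (102.52) = -61.312 mGal
Complete Bouguer anomaly = -61.312 + 2.72 = -58.592 mGal

-58.6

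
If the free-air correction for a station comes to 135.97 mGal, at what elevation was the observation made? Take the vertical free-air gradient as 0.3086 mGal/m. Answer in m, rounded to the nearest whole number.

h = 135.97 / 0.3086 = 440.60 m

441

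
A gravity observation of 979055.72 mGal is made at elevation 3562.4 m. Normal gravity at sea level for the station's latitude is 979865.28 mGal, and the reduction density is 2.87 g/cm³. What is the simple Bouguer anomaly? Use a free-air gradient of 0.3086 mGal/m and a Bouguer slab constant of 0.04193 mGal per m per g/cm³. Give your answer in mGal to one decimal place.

Free-air correction = 0.3086 × 3562.4 = 1099.36 mGal
Free-air anomaly = 979055.72 − 979865.28 + (1099.36) = 289.80 mGal
Bouguer slab correction = 0.04193 × 2.87 × 3562.4 = 428.70 mGal
Simple Bouguer anomaly = 289.80 − (428.70) = -138.90 mGal

-138.9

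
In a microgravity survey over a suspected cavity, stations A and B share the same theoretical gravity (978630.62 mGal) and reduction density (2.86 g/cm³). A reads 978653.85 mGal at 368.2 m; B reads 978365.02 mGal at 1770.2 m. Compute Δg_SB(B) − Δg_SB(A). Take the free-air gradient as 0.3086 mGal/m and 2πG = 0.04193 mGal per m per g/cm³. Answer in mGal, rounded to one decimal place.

-24.3

Δg_SB(A) = 978653.85 − 978630.62 + 0.3086×368.2 − 0.04193×2.86×368.2 = 92.70 mGal
Δg_SB(B) = 978365.02 − 978630.62 + 0.3086×1770.2 − 0.04193×2.86×1770.2 = 68.40 mGal
Difference = 68.40 − (92.70) = -24.30 mGal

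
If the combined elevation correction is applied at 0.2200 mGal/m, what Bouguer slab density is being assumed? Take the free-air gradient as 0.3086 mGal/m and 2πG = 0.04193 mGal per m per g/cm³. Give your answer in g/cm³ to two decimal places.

0.2200 = 0.3086 − 0.04193 × ρ
ρ = (0.3086 − 0.2200) / 0.04193 = 2.11 g/cm³

2.11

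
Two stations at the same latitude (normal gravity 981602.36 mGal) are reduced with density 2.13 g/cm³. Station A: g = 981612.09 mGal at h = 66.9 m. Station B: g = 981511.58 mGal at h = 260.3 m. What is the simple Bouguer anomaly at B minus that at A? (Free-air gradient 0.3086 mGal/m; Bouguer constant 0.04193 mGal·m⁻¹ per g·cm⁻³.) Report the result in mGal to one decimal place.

-58.1

Δg_SB(A) = 981612.09 − 981602.36 + 0.3086×66.9 − 0.04193×2.13×66.9 = 24.40 mGal
Δg_SB(B) = 981511.58 − 981602.36 + 0.3086×260.3 − 0.04193×2.13×260.3 = -33.70 mGal
Difference = -33.70 − (24.40) = -58.10 mGal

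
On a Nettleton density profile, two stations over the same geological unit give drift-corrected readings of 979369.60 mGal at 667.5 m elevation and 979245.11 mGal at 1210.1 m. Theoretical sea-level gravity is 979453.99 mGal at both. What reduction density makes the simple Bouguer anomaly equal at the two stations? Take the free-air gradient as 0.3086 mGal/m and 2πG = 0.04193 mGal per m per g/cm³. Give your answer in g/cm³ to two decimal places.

Δg_obs = 979245.11 − 979369.60 = -124.49 mGal over Δh = 1210.1 − 667.5 = 542.6 m
Equal Bouguer anomalies ⇒ Δg_obs + (0.3086 − 0.04193ρ)·Δh = 0
0.3086 − 0.04193ρ = −Δg_obs/Δh = 0.22943
ρ = (0.3086 − 0.22943) / 0.04193 = 1.89 g/cm³

1.89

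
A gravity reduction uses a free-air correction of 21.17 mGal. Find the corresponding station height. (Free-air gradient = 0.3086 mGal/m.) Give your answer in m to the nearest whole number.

h = 21.17 / 0.3086 = 68.60 m

69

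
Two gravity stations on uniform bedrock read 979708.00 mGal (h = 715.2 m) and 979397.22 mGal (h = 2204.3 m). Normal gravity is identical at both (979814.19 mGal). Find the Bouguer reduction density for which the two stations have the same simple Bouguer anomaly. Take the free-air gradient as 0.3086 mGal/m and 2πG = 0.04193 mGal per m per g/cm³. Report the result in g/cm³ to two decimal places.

Δg_obs = 979397.22 − 979708.00 = -310.78 mGal over Δh = 2204.3 − 715.2 = 1489.1 m
Equal Bouguer anomalies ⇒ Δg_obs + (0.3086 − 0.04193ρ)·Δh = 0
0.3086 − 0.04193ρ = −Δg_obs/Δh = 0.20870
ρ = (0.3086 − 0.20870) / 0.04193 = 2.38 g/cm³

2.38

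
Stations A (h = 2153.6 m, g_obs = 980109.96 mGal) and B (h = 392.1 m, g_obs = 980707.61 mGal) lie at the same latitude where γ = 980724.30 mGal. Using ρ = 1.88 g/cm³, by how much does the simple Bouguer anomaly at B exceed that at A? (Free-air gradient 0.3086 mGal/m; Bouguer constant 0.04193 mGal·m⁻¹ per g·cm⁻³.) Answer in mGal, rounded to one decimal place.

Δg_SB(A) = 980109.96 − 980724.30 + 0.3086×2153.6 − 0.04193×1.88×2153.6 = -119.50 mGal
Δg_SB(B) = 980707.61 − 980724.30 + 0.3086×392.1 − 0.04193×1.88×392.1 = 73.40 mGal
Difference = 73.40 − (-119.50) = 192.90 mGal

192.9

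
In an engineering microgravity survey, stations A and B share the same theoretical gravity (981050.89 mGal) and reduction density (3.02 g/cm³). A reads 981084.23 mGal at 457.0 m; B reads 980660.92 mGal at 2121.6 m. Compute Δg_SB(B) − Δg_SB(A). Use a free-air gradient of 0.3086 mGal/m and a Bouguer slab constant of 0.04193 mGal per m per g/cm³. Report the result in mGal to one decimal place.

Δg_SB(A) = 981084.23 − 981050.89 + 0.3086×457.0 − 0.04193×3.02×457.0 = 116.50 mGal
Δg_SB(B) = 980660.92 − 981050.89 + 0.3086×2121.6 − 0.04193×3.02×2121.6 = -3.90 mGal
Difference = -3.90 − (116.50) = -120.40 mGal

-120.4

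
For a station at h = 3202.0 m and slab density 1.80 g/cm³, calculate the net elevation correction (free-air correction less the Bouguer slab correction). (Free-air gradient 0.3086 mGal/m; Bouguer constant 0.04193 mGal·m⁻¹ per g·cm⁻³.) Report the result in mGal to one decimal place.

Combined gradient = 0.3086 − 0.04193 × 1.80 = 0.2331260 mGal/m
Combined elevation correction = 0.2331260 × 3202.0 = 746.5 mGal

746.5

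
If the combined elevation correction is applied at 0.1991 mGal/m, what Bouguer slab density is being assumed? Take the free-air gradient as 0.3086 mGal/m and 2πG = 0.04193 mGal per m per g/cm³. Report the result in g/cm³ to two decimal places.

2.61

0.1991 = 0.3086 − 0.04193 × ρ
ρ = (0.3086 − 0.1991) / 0.04193 = 2.61 g/cm³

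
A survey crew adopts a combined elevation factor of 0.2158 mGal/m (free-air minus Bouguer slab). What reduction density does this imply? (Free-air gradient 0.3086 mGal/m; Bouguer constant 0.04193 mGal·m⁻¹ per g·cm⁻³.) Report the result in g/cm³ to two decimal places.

0.2158 = 0.3086 − 0.04193 × ρ
ρ = (0.3086 − 0.2158) / 0.04193 = 2.21 g/cm³

2.21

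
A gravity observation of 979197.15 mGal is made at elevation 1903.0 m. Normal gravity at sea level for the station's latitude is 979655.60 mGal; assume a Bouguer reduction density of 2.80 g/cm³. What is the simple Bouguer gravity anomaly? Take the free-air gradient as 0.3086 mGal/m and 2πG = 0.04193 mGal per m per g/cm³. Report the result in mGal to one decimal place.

-94.6

Free-air correction = 0.3086 × 1903.0 = 587.27 mGal
Free-air anomaly = 979197.15 − 979655.60 + (587.27) = 128.82 mGal
Bouguer slab correction = 0.04193 × 2.80 × 1903.0 = 223.42 mGal
Simple Bouguer anomaly = 128.82 − (223.42) = -94.60 mGal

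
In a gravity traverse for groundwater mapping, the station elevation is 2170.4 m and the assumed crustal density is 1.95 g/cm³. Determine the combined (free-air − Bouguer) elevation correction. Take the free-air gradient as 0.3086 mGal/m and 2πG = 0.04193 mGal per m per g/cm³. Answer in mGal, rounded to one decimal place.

492.3

Combined gradient = 0.3086 − 0.04193 × 1.95 = 0.2268365 mGal/m
Combined elevation correction = 0.2268365 × 2170.4 = 492.3 mGal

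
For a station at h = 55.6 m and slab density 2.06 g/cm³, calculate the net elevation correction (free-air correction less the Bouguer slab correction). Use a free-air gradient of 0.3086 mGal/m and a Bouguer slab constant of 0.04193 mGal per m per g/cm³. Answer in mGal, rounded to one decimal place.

12.4

Combined gradient = 0.3086 − 0.04193 × 2.06 = 0.2222242 mGal/m
Combined elevation correction = 0.2222242 × 55.6 = 12.4 mGal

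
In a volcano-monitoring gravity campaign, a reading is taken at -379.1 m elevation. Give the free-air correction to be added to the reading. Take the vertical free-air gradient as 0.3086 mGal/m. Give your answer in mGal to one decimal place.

Free-air correction = 0.3086 × -379.1 = -117.0 mGal

-117.0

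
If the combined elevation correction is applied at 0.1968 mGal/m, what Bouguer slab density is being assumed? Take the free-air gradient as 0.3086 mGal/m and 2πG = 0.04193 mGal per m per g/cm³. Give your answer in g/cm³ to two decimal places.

0.1968 = 0.3086 − 0.04193 × ρ
ρ = (0.3086 − 0.1968) / 0.04193 = 2.67 g/cm³

2.67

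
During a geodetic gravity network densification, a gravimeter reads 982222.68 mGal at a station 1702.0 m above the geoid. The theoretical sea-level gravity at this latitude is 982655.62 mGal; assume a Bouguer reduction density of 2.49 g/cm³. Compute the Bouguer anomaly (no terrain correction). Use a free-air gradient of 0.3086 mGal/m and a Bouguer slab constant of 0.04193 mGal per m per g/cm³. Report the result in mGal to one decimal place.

-85.4

Free-air correction = 0.3086 × 1702.0 = 525.24 mGal
Free-air anomaly = 982222.68 − 982655.62 + (525.24) = 92.30 mGal
Bouguer slab correction = 0.04193 × 2.49 × 1702.0 = 177.70 mGal
Simple Bouguer anomaly = 92.30 − (177.70) = -85.40 mGal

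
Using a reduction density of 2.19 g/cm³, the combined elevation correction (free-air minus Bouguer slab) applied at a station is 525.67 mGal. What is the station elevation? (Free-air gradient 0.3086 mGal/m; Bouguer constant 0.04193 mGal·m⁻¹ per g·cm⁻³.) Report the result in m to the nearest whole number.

2425

Combined gradient = 0.3086 − 0.04193 × 2.19 = 0.2167733 mGal/m
h = 525.67 / 0.2167733 = 2424.98 m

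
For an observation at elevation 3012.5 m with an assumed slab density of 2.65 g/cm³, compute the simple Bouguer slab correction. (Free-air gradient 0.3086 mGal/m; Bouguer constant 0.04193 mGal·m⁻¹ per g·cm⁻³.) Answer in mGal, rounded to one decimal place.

334.7

Bouguer slab correction = 0.04193 × 2.65 × 3012.5 = 334.7 mGal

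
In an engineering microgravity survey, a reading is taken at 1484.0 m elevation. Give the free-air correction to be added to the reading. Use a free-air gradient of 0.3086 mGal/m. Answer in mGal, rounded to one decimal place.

Free-air correction = 0.3086 × 1484.0 = 458.0 mGal

458.0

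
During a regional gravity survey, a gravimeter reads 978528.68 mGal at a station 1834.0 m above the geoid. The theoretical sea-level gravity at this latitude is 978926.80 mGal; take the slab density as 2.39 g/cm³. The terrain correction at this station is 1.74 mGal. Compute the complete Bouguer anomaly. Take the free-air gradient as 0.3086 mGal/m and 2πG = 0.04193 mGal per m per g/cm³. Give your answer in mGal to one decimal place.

-14.2

Free-air correction = 0.3086 × 1834.0 = 565.97 mGal
Free-air anomaly = 978528.68 − 978926.80 + (565.97) = 167.85 mGal
Bouguer slab correction = 0.04193 × 2.39 × 1834.0 = 183.79 mGal
Simple Bouguer anomaly = 167.85 − (183.79) = -15.94 mGal
Complete Bouguer anomaly = -15.94 + 1.74 = -14.20 mGal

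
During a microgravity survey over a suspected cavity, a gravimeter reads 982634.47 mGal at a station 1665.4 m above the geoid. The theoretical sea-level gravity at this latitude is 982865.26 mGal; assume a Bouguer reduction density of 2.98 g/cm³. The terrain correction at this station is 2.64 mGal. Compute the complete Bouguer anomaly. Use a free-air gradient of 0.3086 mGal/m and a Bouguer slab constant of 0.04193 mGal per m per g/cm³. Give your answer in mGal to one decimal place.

Free-air correction = 0.3086 × 1665.4 = 513.94 mGal
Free-air anomaly = 982634.47 − 982865.26 + (513.94) = 283.15 mGal
Bouguer slab correction = 0.04193 × 2.98 × 1665.4 = 208.09 mGal
Simple Bouguer anomaly = 283.15 − (208.09) = 75.06 mGal
Complete Bouguer anomaly = 75.06 + 2.64 = 77.70 mGal

77.7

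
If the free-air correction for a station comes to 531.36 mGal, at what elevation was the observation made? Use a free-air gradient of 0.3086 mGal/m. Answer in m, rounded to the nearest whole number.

h = 531.36 / 0.3086 = 1721.84 m

1722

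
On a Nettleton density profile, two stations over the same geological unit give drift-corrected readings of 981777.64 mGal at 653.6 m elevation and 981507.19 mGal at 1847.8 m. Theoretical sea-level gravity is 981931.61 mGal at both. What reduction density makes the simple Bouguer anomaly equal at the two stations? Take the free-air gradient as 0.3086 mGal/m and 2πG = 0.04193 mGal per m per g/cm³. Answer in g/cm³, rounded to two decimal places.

1.96

Δg_obs = 981507.19 − 981777.64 = -270.45 mGal over Δh = 1847.8 − 653.6 = 1194.2 m
Equal Bouguer anomalies ⇒ Δg_obs + (0.3086 − 0.04193ρ)·Δh = 0
0.3086 − 0.04193ρ = −Δg_obs/Δh = 0.22647
ρ = (0.3086 − 0.22647) / 0.04193 = 1.96 g/cm³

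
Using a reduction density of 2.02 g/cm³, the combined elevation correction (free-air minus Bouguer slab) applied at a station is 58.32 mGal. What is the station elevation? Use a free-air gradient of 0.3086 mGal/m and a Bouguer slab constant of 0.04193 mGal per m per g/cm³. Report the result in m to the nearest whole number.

260

Combined gradient = 0.3086 − 0.04193 × 2.02 = 0.2239014 mGal/m
h = 58.32 / 0.2239014 = 260.47 m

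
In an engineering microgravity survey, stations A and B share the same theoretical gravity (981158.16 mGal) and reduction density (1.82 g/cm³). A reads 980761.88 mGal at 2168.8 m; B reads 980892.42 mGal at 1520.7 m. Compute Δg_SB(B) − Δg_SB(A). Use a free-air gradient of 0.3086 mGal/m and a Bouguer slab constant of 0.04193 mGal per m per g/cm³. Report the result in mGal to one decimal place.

Δg_SB(A) = 980761.88 − 981158.16 + 0.3086×2168.8 − 0.04193×1.82×2168.8 = 107.50 mGal
Δg_SB(B) = 980892.42 − 981158.16 + 0.3086×1520.7 − 0.04193×1.82×1520.7 = 87.50 mGal
Difference = 87.50 − (107.50) = -20.00 mGal

-20.0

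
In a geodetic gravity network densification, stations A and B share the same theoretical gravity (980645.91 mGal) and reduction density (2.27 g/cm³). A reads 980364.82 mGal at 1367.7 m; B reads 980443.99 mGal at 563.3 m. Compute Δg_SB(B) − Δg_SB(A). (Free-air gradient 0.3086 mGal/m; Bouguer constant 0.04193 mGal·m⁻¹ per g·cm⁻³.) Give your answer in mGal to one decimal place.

Δg_SB(A) = 980364.82 − 980645.91 + 0.3086×1367.7 − 0.04193×2.27×1367.7 = 10.80 mGal
Δg_SB(B) = 980443.99 − 980645.91 + 0.3086×563.3 − 0.04193×2.27×563.3 = -81.70 mGal
Difference = -81.70 − (10.80) = -92.50 mGal

-92.5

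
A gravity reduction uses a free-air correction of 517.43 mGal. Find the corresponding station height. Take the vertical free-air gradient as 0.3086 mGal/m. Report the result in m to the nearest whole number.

1677

h = 517.43 / 0.3086 = 1676.70 m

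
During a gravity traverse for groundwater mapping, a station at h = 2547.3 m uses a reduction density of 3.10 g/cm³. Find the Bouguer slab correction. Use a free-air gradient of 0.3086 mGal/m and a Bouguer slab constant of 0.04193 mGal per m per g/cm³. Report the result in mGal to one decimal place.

331.1

Bouguer slab correction = 0.04193 × 3.10 × 2547.3 = 331.1 mGal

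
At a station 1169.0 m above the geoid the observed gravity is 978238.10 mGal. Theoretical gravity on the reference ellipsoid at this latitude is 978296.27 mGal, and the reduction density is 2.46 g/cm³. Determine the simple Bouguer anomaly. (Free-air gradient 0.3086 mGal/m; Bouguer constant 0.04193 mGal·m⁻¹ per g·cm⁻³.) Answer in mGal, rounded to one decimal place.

Free-air correction = 0.3086 × 1169.0 = 360.75 mGal
Free-air anomaly = 978238.10 − 978296.27 + (360.75) = 302.58 mGal
Bouguer slab correction = 0.04193 × 2.46 × 1169.0 = 120.58 mGal
Simple Bouguer anomaly = 302.58 − (120.58) = 182.00 mGal

182.0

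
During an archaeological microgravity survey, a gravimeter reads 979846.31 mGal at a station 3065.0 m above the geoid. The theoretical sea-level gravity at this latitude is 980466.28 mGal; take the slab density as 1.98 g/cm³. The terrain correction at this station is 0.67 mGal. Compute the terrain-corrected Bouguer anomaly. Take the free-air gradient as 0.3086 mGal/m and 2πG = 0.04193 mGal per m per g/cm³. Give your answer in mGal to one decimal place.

72.1

Free-air correction = 0.3086 × 3065.0 = 945.86 mGal
Free-air anomaly = 979846.31 − 980466.28 + (945.86) = 325.89 mGal
Bouguer slab correction = 0.04193 × 1.98 × 3065.0 = 254.46 mGal
Simple Bouguer anomaly = 325.89 − (254.46) = 71.43 mGal
Complete Bouguer anomaly = 71.43 + 0.67 = 72.10 mGal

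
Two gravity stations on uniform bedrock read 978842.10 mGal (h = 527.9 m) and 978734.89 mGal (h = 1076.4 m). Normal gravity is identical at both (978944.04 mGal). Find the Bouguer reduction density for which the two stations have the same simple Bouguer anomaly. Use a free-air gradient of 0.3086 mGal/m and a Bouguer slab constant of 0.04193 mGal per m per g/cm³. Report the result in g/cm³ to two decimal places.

2.70

Δg_obs = 978734.89 − 978842.10 = -107.21 mGal over Δh = 1076.4 − 527.9 = 548.5 m
Equal Bouguer anomalies ⇒ Δg_obs + (0.3086 − 0.04193ρ)·Δh = 0
0.3086 − 0.04193ρ = −Δg_obs/Δh = 0.19546
ρ = (0.3086 − 0.19546) / 0.04193 = 2.70 g/cm³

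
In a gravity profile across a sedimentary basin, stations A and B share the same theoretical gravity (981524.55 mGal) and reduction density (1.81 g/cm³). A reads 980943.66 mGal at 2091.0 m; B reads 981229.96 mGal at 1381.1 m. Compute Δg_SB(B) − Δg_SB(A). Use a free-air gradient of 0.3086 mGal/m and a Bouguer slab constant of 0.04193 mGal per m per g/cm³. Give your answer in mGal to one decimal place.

121.1

Δg_SB(A) = 980943.66 − 981524.55 + 0.3086×2091.0 − 0.04193×1.81×2091.0 = -94.30 mGal
Δg_SB(B) = 981229.96 − 981524.55 + 0.3086×1381.1 − 0.04193×1.81×1381.1 = 26.80 mGal
Difference = 26.80 − (-94.30) = 121.10 mGal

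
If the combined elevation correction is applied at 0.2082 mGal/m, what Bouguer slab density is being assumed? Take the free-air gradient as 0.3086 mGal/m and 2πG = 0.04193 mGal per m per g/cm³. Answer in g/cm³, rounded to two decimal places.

0.2082 = 0.3086 − 0.04193 × ρ
ρ = (0.3086 − 0.2082) / 0.04193 = 2.39 g/cm³

2.39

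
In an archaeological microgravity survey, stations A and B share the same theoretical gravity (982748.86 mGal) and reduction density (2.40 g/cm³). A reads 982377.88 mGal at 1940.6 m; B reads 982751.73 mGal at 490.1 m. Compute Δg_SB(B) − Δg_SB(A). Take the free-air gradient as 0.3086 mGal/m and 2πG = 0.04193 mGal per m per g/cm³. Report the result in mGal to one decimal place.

Δg_SB(A) = 982377.88 − 982748.86 + 0.3086×1940.6 − 0.04193×2.40×1940.6 = 32.60 mGal
Δg_SB(B) = 982751.73 − 982748.86 + 0.3086×490.1 − 0.04193×2.40×490.1 = 104.80 mGal
Difference = 104.80 − (32.60) = 72.20 mGal

72.2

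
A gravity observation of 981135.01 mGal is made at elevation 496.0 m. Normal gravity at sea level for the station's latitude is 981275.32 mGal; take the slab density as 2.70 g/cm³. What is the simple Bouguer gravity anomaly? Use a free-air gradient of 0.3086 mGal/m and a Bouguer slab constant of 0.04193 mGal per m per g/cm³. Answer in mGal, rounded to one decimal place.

Free-air correction = 0.3086 × 496.0 = 153.07 mGal
Free-air anomaly = 981135.01 − 981275.32 + (153.07) = 12.76 mGal
Bouguer slab correction = 0.04193 × 2.70 × 496.0 = 56.15 mGal
Simple Bouguer anomaly = 12.76 − (56.15) = -43.39 mGal

-43.4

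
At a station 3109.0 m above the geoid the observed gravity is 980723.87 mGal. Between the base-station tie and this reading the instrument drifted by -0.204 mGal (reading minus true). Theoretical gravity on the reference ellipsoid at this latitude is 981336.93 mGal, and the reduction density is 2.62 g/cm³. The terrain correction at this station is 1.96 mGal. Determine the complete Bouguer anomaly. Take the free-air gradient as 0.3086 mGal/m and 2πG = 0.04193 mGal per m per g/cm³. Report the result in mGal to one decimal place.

7.0

Drift-corrected reading = 980723.87 − (-0.204) = 980724.074 mGal
Free-air correction = 0.3086 × 3109.0 = 959.44 mGal
Free-air anomaly = 980724.074 − 981336.93 + (959.44) = 346.584 mGal
Bouguer slab correction = 0.04193 × 2.62 × 3109.0 = 341.54 mGal
Simple Bouguer anomaly = 346.584 − (341.54) = 5.044 mGal
Complete Bouguer anomaly = 5.044 + 1.96 = 7.004 mGal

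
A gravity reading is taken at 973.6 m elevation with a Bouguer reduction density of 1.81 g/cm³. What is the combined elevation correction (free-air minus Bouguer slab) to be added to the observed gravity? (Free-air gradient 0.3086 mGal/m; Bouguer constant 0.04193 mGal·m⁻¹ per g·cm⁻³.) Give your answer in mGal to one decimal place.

Combined gradient = 0.3086 − 0.04193 × 1.81 = 0.2327067 mGal/m
Combined elevation correction = 0.2327067 × 973.6 = 226.6 mGal

226.6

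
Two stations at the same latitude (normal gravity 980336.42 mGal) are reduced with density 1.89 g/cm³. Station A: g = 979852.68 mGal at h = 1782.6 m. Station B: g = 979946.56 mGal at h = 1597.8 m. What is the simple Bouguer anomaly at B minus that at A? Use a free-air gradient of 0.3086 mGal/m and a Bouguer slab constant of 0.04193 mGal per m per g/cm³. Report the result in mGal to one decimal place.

51.5

Δg_SB(A) = 979852.68 − 980336.42 + 0.3086×1782.6 − 0.04193×1.89×1782.6 = -74.90 mGal
Δg_SB(B) = 979946.56 − 980336.42 + 0.3086×1597.8 − 0.04193×1.89×1597.8 = -23.40 mGal
Difference = -23.40 − (-74.90) = 51.50 mGal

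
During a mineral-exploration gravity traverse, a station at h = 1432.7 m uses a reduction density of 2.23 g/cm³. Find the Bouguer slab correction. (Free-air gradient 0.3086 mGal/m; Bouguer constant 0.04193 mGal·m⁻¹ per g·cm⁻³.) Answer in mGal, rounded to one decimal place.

Bouguer slab correction = 0.04193 × 2.23 × 1432.7 = 134.0 mGal

134.0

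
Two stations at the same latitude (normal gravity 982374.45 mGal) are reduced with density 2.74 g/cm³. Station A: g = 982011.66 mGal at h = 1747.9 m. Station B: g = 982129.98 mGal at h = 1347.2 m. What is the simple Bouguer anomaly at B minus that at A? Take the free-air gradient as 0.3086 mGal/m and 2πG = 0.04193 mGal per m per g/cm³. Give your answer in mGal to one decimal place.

Δg_SB(A) = 982011.66 − 982374.45 + 0.3086×1747.9 − 0.04193×2.74×1747.9 = -24.20 mGal
Δg_SB(B) = 982129.98 − 982374.45 + 0.3086×1347.2 − 0.04193×2.74×1347.2 = 16.50 mGal
Difference = 16.50 − (-24.20) = 40.70 mGal

40.7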